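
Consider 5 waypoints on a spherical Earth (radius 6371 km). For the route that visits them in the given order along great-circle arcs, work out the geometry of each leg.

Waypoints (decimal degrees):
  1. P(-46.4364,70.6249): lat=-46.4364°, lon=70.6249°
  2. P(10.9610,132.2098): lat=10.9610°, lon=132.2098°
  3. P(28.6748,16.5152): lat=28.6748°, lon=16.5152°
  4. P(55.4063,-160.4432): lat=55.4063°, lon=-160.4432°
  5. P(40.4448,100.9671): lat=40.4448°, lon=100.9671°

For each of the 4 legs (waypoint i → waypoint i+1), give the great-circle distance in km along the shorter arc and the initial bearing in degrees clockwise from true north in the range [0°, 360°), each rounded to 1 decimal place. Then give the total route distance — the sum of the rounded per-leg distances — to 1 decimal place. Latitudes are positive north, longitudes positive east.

Leg 1: φ1=-0.8104681, φ2=0.1913055, Δφ=1.0017736, Δλ=1.0748593 rad; a=sin²(Δφ/2)+cosφ1·cosφ2·sin²(Δλ/2)=0.4079099664; c=2·atan2(√a, √(1-a))=1.385558734; dist=6371·c=8827.395 ≈ 8827.4 km; running total=8827.4 km
Leg 1 bearing: y=sinΔλ·cosφ2=0.86347791, x=cosφ1·sinφ2-sinφ1·cosφ2·cosΔλ=0.46955682; θ=atan2(y, x)=61.4628° ≈ 61.5°
Leg 2: φ1=0.1913055, φ2=0.5004697, Δφ=0.3091641, Δλ=-2.0192517 rad; a=sin²(Δφ/2)+cosφ1·cosφ2·sin²(Δλ/2)=0.6411115265; c=2·atan2(√a, √(1-a))=1.856906901; dist=6371·c=11830.354 ≈ 11830.4 km; running total=20657.8 km
Leg 2 bearing: y=sinΔλ·cosφ2=-0.79060235, x=cosφ1·sinφ2-sinφ1·cosφ2·cosΔλ=0.54341335; θ=atan2(y, x)=-55.4977° <0 so +360° → 304.5023° ≈ 304.5°
Leg 3: φ1=0.5004697, φ2=0.9670224, Δφ=0.4665527, Δλ=-3.0885067 rad; a=sin²(Δφ/2)+cosφ1·cosφ2·sin²(Δλ/2)=0.5512094662; c=2·atan2(√a, √(1-a))=1.673395166; dist=6371·c=10661.201 ≈ 10661.2 km; running total=31319.0 km
Leg 3 bearing: y=sinΔλ·cosφ2=-0.03012556, x=cosφ1·sinφ2-sinφ1·cosφ2·cosΔλ=0.99428508; θ=atan2(y, x)=-1.7355° <0 so +360° → 358.2645° ≈ 358.3°
Leg 4: φ1=0.9670224, φ2=0.7058949, Δφ=-0.2611274, Δλ=4.5624704 rad; a=sin²(Δφ/2)+cosφ1·cosφ2·sin²(Δλ/2)=0.2652562948; c=2·atan2(√a, √(1-a))=1.082086188; dist=6371·c=6893.971 ≈ 6894.0 km; running total=38213.0 km
Leg 4 bearing: y=sinΔλ·cosφ2=-0.75249500, x=cosφ1·sinφ2-sinφ1·cosφ2·cosΔλ=0.46187968; θ=atan2(y, x)=-58.4585° <0 so +360° → 301.5415° ≈ 301.5°

Leg 1: dist=8827.4 km, bearing=61.5°
Leg 2: dist=11830.4 km, bearing=304.5°
Leg 3: dist=10661.2 km, bearing=358.3°
Leg 4: dist=6894.0 km, bearing=301.5°
Total: 38213.0 km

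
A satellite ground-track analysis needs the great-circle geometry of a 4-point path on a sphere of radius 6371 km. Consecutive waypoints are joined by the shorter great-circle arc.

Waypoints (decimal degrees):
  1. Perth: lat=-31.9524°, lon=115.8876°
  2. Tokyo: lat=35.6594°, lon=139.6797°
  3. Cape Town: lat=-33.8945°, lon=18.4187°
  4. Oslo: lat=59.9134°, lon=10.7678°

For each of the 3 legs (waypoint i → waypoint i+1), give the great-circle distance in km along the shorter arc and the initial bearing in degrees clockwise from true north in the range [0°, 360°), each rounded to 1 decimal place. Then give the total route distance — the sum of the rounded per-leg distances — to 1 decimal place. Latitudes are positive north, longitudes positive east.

Leg 1: φ1=-0.5576746, φ2=0.6223739, Δφ=1.1800485, Δλ=0.4152505 rad; a=sin²(Δφ/2)+cosφ1·cosφ2·sin²(Δλ/2)=0.3388539848; c=2·atan2(√a, √(1-a))=1.242646608; dist=6371·c=7916.902 ≈ 7916.9 km; running total=7916.9 km
Leg 1 bearing: y=sinΔλ·cosφ2=0.32777677, x=cosφ1·sinφ2-sinφ1·cosφ2·cosΔλ=0.88808234; θ=atan2(y, x)=20.2583° ≈ 20.3°
Leg 2: φ1=0.6223739, φ2=-0.5915706, Δφ=-1.2139446, Δλ=-2.1164037 rad; a=sin²(Δφ/2)+cosφ1·cosφ2·sin²(Δλ/2)=0.8375422764; c=2·atan2(√a, √(1-a))=2.311875633; dist=6371·c=14728.960 ≈ 14729.0 km; running total=22645.9 km
Leg 2 bearing: y=sinΔλ·cosφ2=-0.70955044, x=cosφ1·sinφ2-sinφ1·cosφ2·cosΔλ=-0.20198768; θ=atan2(y, x)=-105.8901° <0 so +360° → 254.1099° ≈ 254.1°
Leg 3: φ1=-0.5915706, φ2=1.0456861, Δφ=1.6372567, Δλ=-0.1335334 rad; a=sin²(Δφ/2)+cosφ1·cosφ2·sin²(Δλ/2)=0.5350579558; c=2·atan2(√a, √(1-a))=1.640969817; dist=6371·c=10454.619 ≈ 10454.6 km; running total=33100.5 km
Leg 3 bearing: y=sinΔλ·cosφ2=-0.06674265, x=cosφ1·sinφ2-sinφ1·cosφ2·cosΔλ=0.99530356; θ=atan2(y, x)=-3.8364° <0 so +360° → 356.1636° ≈ 356.2°

Leg 1: dist=7916.9 km, bearing=20.3°
Leg 2: dist=14729.0 km, bearing=254.1°
Leg 3: dist=10454.6 km, bearing=356.2°
Total: 33100.5 km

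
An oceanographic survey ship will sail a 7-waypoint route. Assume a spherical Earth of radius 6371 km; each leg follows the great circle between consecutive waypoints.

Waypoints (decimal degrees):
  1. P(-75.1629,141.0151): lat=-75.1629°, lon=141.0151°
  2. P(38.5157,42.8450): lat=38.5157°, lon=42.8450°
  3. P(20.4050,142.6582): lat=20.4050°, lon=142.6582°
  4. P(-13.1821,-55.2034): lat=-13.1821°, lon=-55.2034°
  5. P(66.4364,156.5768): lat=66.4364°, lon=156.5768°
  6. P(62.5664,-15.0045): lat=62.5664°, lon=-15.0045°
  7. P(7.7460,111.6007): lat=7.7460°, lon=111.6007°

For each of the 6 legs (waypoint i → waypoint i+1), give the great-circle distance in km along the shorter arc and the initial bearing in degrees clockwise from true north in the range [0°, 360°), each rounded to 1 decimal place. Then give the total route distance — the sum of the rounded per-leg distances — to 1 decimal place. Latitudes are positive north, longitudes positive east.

Leg 1: dist=14353.3 km, bearing=273.8°
Leg 2: dist=9419.8 km, bearing=68.0°
Leg 3: dist=17953.1 km, bearing=69.9°
Leg 4: dist=13641.1 km, bearing=345.5°
Leg 5: dist=5654.3 km, bearing=355.0°
Leg 6: dist=10983.5 km, bearing=53.6°
Total: 72005.1 km

Leg 1: φ1=-1.3118401, φ2=0.6722258, Δφ=1.9840659, Δλ=-1.7133915 rad; a=sin²(Δφ/2)+cosφ1·cosφ2·sin²(Δλ/2)=0.8152197760; c=2·atan2(√a, √(1-a))=2.252915667; dist=6371·c=14353.326 ≈ 14353.3 km; running total=14353.3 km
Leg 1 bearing: y=sinΔλ·cosφ2=-0.77449622, x=cosφ1·sinφ2-sinφ1·cosφ2·cosΔλ=0.05197670; θ=atan2(y, x)=-86.1606° <0 so +360° → 273.8394° ≈ 273.8°
Leg 2: φ1=0.6722258, φ2=0.3561344, Δφ=-0.3160913, Δλ=1.7420690 rad; a=sin²(Δφ/2)+cosφ1·cosφ2·sin²(Δλ/2)=0.4539355882; c=2·atan2(√a, √(1-a))=1.478536676; dist=6371·c=9419.757 ≈ 9419.8 km; running total=23773.1 km
Leg 2 bearing: y=sinΔλ·cosφ2=0.92353832, x=cosφ1·sinφ2-sinφ1·cosφ2·cosΔλ=0.37227577; θ=atan2(y, x)=68.0458° ≈ 68.0°
Leg 3: φ1=0.3561344, φ2=-0.2300710, Δφ=-0.5862055, Δλ=-3.4533364 rad; a=sin²(Δφ/2)+cosφ1·cosφ2·sin²(Δλ/2)=0.9740397681; c=2·atan2(√a, √(1-a))=2.817938272; dist=6371·c=17953.085 ≈ 17953.1 km; running total=41726.2 km
Leg 3 bearing: y=sinΔλ·cosφ2=0.29863680, x=cosφ1·sinφ2-sinφ1·cosφ2·cosΔλ=0.10936751; θ=atan2(y, x)=69.8861° ≈ 69.9°
Leg 4: φ1=-0.2300710, φ2=1.1595339, Δφ=1.3896050, Δλ=3.6962618 rad; a=sin²(Δφ/2)+cosφ1·cosφ2·sin²(Δλ/2)=0.7699543036; c=2·atan2(√a, √(1-a))=2.141124854; dist=6371·c=13641.106 ≈ 13641.1 km; running total=55367.3 km
Leg 4 bearing: y=sinΔλ·cosφ2=-0.21054200, x=cosφ1·sinφ2-sinφ1·cosφ2·cosΔλ=0.81496672; θ=atan2(y, x)=-14.4853° <0 so +360° → 345.5147° ≈ 345.5°
Leg 5: φ1=1.1595339, φ2=1.0919897, Δφ=-0.0675442, Δλ=-2.9946586 rad; a=sin²(Δφ/2)+cosφ1·cosφ2·sin²(Δλ/2)=0.1843285055; c=2·atan2(√a, √(1-a))=0.887512570; dist=6371·c=5654.343 ≈ 5654.3 km; running total=61021.6 km
Leg 5 bearing: y=sinΔλ·cosφ2=-0.06745218, x=cosφ1·sinφ2-sinφ1·cosφ2·cosΔλ=0.77256471; θ=atan2(y, x)=-4.9898° <0 so +360° → 355.0102° ≈ 355.0°
Leg 6: φ1=1.0919897, φ2=0.1351932, Δφ=-0.9567965, Δλ=2.2096776 rad; a=sin²(Δφ/2)+cosφ1·cosφ2·sin²(Δλ/2)=0.5762973923; c=2·atan2(√a, √(1-a))=1.723989603; dist=6371·c=10983.538 ≈ 10983.5 km; running total=72005.1 km
Leg 6 bearing: y=sinΔλ·cosφ2=0.79543839, x=cosφ1·sinφ2-sinφ1·cosφ2·cosΔλ=0.58650882; θ=atan2(y, x)=53.5972° ≈ 53.6°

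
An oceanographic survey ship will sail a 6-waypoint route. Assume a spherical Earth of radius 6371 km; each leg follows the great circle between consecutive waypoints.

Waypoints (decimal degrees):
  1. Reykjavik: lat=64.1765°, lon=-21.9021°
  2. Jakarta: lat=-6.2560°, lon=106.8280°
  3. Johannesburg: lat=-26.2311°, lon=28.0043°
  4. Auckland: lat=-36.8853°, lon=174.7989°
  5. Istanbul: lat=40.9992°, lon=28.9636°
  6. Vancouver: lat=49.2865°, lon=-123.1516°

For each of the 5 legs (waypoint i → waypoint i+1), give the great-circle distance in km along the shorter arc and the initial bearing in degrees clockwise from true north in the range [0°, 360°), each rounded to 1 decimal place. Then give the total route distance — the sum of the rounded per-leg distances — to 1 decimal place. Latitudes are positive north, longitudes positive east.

Leg 1: dist=12415.4 km, bearing=56.5°
Leg 2: dist=8587.9 km, bearing=244.5°
Leg 3: dist=12184.1 km, bearing=152.3°
Leg 4: dist=17044.4 km, bearing=289.5°
Leg 5: dist=9611.4 km, bearing=342.2°
Total: 59843.2 km

Leg 1: φ1=1.1200912, φ2=-0.1091878, Δφ=-1.2292790, Δλ=2.2467641 rad; a=sin²(Δφ/2)+cosφ1·cosφ2·sin²(Δλ/2)=0.6845003266; c=2·atan2(√a, √(1-a))=1.948729891; dist=6371·c=12415.358 ≈ 12415.4 km; running total=12415.4 km
Leg 1 bearing: y=sinΔλ·cosφ2=0.77545627, x=cosφ1·sinφ2-sinφ1·cosφ2·cosΔλ=0.51235348; θ=atan2(y, x)=56.5468° ≈ 56.5°
Leg 2: φ1=-0.1091878, φ2=-0.4578191, Δφ=-0.3486313, Δλ=-1.3757331 rad; a=sin²(Δφ/2)+cosφ1·cosφ2·sin²(Δλ/2)=0.3895015891; c=2·atan2(√a, √(1-a))=1.347959881; dist=6371·c=8587.852 ≈ 8587.9 km; running total=21003.3 km
Leg 2 bearing: y=sinΔλ·cosφ2=-0.88000700, x=cosφ1·sinφ2-sinφ1·cosφ2·cosΔλ=-0.42041417; θ=atan2(y, x)=-115.5357° <0 so +360° → 244.4643° ≈ 244.5°
Leg 3: φ1=-0.4578191, φ2=-0.6437699, Δφ=-0.1859509, Δλ=2.5620491 rad; a=sin²(Δφ/2)+cosφ1·cosφ2·sin²(Δλ/2)=0.6675128323; c=2·atan2(√a, √(1-a))=1.912428795; dist=6371·c=12184.084 ≈ 12184.1 km; running total=33187.4 km
Leg 3 bearing: y=sinΔλ·cosφ2=0.43802532, x=cosφ1·sinφ2-sinφ1·cosφ2·cosΔλ=-0.83420119; θ=atan2(y, x)=152.2968° ≈ 152.3°
Leg 4: φ1=-0.6437699, φ2=0.7155710, Δφ=1.3593410, Δλ=-2.5453062 rad; a=sin²(Δφ/2)+cosφ1·cosφ2·sin²(Δλ/2)=0.9466244936; c=2·atan2(√a, √(1-a))=2.675317402; dist=6371·c=17044.447 ≈ 17044.4 km; running total=50231.8 km
Leg 4 bearing: y=sinΔλ·cosφ2=-0.42383020, x=cosφ1·sinφ2-sinφ1·cosφ2·cosΔλ=0.14991400; θ=atan2(y, x)=-70.5207° <0 so +360° → 289.4793° ≈ 289.5°
Leg 5: φ1=0.7155710, φ2=0.8602117, Δφ=0.1446407, Δλ=-2.6549111 rad; a=sin²(Δφ/2)+cosφ1·cosφ2·sin²(Δλ/2)=0.4689270969; c=2·atan2(√a, √(1-a))=1.508610449; dist=6371·c=9611.357 ≈ 9611.4 km; running total=59843.2 km
Leg 5 bearing: y=sinΔλ·cosφ2=-0.30506692, x=cosφ1·sinφ2-sinφ1·cosφ2·cosΔλ=0.95030104; θ=atan2(y, x)=-17.7977° <0 so +360° → 342.2023° ≈ 342.2°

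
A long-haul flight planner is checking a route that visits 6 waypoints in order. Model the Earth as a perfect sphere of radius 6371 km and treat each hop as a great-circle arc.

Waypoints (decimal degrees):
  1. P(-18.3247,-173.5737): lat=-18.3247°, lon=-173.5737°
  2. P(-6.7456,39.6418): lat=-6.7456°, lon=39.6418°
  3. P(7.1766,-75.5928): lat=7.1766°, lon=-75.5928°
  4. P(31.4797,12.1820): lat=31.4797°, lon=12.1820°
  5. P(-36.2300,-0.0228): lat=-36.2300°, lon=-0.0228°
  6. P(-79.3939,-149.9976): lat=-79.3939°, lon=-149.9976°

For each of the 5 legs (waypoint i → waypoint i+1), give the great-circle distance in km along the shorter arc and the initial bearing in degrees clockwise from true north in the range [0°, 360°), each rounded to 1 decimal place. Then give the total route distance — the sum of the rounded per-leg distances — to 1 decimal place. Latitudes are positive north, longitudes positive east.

Leg 1: dist=15427.6 km, bearing=235.6°
Leg 2: dist=12872.8 km, bearing=274.7°
Leg 3: dist=9381.6 km, bearing=58.9°
Leg 4: dist=7635.7 km, bearing=190.5°
Leg 5: dist=7016.8 km, bearing=185.9°
Total: 52334.5 km

Leg 1: φ1=-0.3198263, φ2=-0.1177329, Δφ=0.2020934, Δλ=3.7213125 rad; a=sin²(Δφ/2)+cosφ1·cosφ2·sin²(Δλ/2)=0.8758817915; c=2·atan2(√a, √(1-a))=2.421528739; dist=6371·c=15427.560 ≈ 15427.6 km; running total=15427.6 km
Leg 1 bearing: y=sinΔλ·cosφ2=-0.54399749, x=cosφ1·sinφ2-sinφ1·cosφ2·cosΔλ=-0.37271739; θ=atan2(y, x)=-124.4168° <0 so +360° → 235.5832° ≈ 235.6°
Leg 2: φ1=-0.1177329, φ2=0.1252553, Δφ=0.2429882, Δλ=-2.0112232 rad; a=sin²(Δφ/2)+cosφ1·cosφ2·sin²(Δλ/2)=0.7173658843; c=2·atan2(√a, √(1-a))=2.020536733; dist=6371·c=12872.840 ≈ 12872.8 km; running total=28300.4 km
Leg 2 bearing: y=sinΔλ·cosφ2=-0.89748319, x=cosφ1·sinφ2-sinφ1·cosφ2·cosΔλ=0.07437884; θ=atan2(y, x)=-85.2624° <0 so +360° → 274.7376° ≈ 274.7°
Leg 3: φ1=0.1252553, φ2=0.5494244, Δφ=0.4241691, Δλ=1.5319593 rad; a=sin²(Δφ/2)+cosφ1·cosφ2·sin²(Δλ/2)=0.4509547662; c=2·atan2(√a, √(1-a))=1.472547874; dist=6371·c=9381.603 ≈ 9381.6 km; running total=37682.0 km
Leg 3 bearing: y=sinΔλ·cosφ2=0.85218215, x=cosφ1·sinφ2-sinφ1·cosφ2·cosΔλ=0.51396872; θ=atan2(y, x)=58.9050° ≈ 58.9°
Leg 4: φ1=0.5494244, φ2=-0.6323328, Δφ=-1.1817572, Δλ=-0.2130139 rad; a=sin²(Δφ/2)+cosφ1·cosφ2·sin²(Δλ/2)=0.3181244991; c=2·atan2(√a, √(1-a))=1.198504727; dist=6371·c=7635.674 ≈ 7635.7 km; running total=45317.7 km
Leg 4 bearing: y=sinΔλ·cosφ2=-0.17053140, x=cosφ1·sinφ2-sinφ1·cosφ2·cosΔλ=-0.91575338; θ=atan2(y, x)=-169.4512° <0 so +360° → 190.5488° ≈ 190.5°
Leg 5: φ1=-0.6323328, φ2=-1.3856850, Δφ=-0.7533522, Δλ=-2.6175541 rad; a=sin²(Δφ/2)+cosφ1·cosφ2·sin²(Δλ/2)=0.2738071872; c=2·atan2(√a, √(1-a))=1.101357796; dist=6371·c=7016.751 ≈ 7016.8 km; running total=52334.5 km
Leg 5 bearing: y=sinΔλ·cosφ2=-0.09209810, x=cosφ1·sinφ2-sinφ1·cosφ2·cosΔλ=-0.88705422; θ=atan2(y, x)=-174.0725° <0 so +360° → 185.9275° ≈ 185.9°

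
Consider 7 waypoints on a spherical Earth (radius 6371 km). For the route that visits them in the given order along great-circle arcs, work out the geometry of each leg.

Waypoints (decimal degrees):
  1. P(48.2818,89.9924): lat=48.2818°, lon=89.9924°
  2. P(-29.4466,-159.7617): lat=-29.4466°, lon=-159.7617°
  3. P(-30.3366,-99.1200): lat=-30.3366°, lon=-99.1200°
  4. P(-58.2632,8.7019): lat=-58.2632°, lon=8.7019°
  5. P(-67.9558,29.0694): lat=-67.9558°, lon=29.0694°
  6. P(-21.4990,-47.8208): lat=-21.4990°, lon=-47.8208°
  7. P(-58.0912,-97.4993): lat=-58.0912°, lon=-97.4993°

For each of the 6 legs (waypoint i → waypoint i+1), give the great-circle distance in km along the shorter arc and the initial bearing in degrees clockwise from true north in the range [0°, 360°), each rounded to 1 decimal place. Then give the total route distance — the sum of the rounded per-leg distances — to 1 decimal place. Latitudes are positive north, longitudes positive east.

Leg 1: dist=13852.1 km, bearing=97.1°
Leg 2: dist=5773.1 km, bearing=107.1°
Leg 3: dist=8129.0 km, bearing=148.4°
Leg 4: dist=1473.3 km, bearing=145.3°
Leg 5: dist=7253.8 km, bearing=273.7°
Leg 6: dist=5670.8 km, bearing=211.2°
Total: 42152.1 km

Leg 1: φ1=0.8426764, φ2=-0.5139401, Δφ=-1.3566165, Δλ=-4.3590314 rad; a=sin²(Δφ/2)+cosφ1·cosφ2·sin²(Δλ/2)=0.7837439766; c=2·atan2(√a, √(1-a))=2.174248073; dist=6371·c=13852.134 ≈ 13852.1 km; running total=13852.1 km
Leg 1 bearing: y=sinΔλ·cosφ2=0.81701196, x=cosφ1·sinφ2-sinφ1·cosφ2·cosΔλ=-0.10221977; θ=atan2(y, x)=97.1315° ≈ 97.1°
Leg 2: φ1=-0.5139401, φ2=-0.5294736, Δφ=-0.0155334, Δλ=1.0583973 rad; a=sin²(Δφ/2)+cosφ1·cosφ2·sin²(Δλ/2)=0.1916109957; c=2·atan2(√a, √(1-a))=0.906153524; dist=6371·c=5773.104 ≈ 5773.1 km; running total=19625.2 km
Leg 2 bearing: y=sinΔλ·cosφ2=0.75222935, x=cosφ1·sinφ2-sinφ1·cosφ2·cosΔλ=-0.23181002; θ=atan2(y, x)=107.1274° ≈ 107.1°
Leg 3: φ1=-0.5294736, φ2=-1.0168847, Δφ=-0.4874111, Δλ=1.8818472 rad; a=sin²(Δφ/2)+cosφ1·cosφ2·sin²(Δλ/2)=0.3546960573; c=2·atan2(√a, √(1-a))=1.275934247; dist=6371·c=8128.977 ≈ 8129.0 km; running total=27754.2 km
Leg 3 bearing: y=sinΔλ·cosφ2=0.50077570, x=cosφ1·sinφ2-sinφ1·cosφ2·cosΔλ=-0.81533475; θ=atan2(y, x)=148.4419° ≈ 148.4°
Leg 4: φ1=-1.0168847, φ2=-1.1860525, Δφ=-0.1691678, Δλ=0.3554799 rad; a=sin²(Δφ/2)+cosφ1·cosφ2·sin²(Δλ/2)=0.0133089690; c=2·atan2(√a, √(1-a))=0.231243894; dist=6371·c=1473.255 ≈ 1473.3 km; running total=29227.5 km
Leg 4 bearing: y=sinΔλ·cosφ2=0.13062711, x=cosφ1·sinφ2-sinφ1·cosφ2·cosΔλ=-0.18831867; θ=atan2(y, x)=145.2529° ≈ 145.3°
Leg 5: φ1=-1.1860525, φ2=-0.3752283, Δφ=0.8108241, Δλ=-1.3419872 rad; a=sin²(Δφ/2)+cosφ1·cosφ2·sin²(Δλ/2)=0.2905501721; c=2·atan2(√a, √(1-a))=1.138563135; dist=6371·c=7253.786 ≈ 7253.8 km; running total=36481.3 km
Leg 5 bearing: y=sinΔλ·cosφ2=-0.90617450, x=cosφ1·sinφ2-sinφ1·cosφ2·cosΔλ=0.05805909; θ=atan2(y, x)=-86.3340° <0 so +360° → 273.6660° ≈ 273.7°
Leg 6: φ1=-0.3752283, φ2=-1.0138827, Δφ=-0.6386544, Δλ=-0.8670534 rad; a=sin²(Δφ/2)+cosφ1·cosφ2·sin²(Δλ/2)=0.1853334788; c=2·atan2(√a, √(1-a))=0.890101639; dist=6371·c=5670.838 ≈ 5670.8 km; running total=42152.1 km
Leg 6 bearing: y=sinΔλ·cosφ2=-0.40299431, x=cosφ1·sinφ2-sinφ1·cosφ2·cosΔλ=-0.66448138; θ=atan2(y, x)=-148.7640° <0 so +360° → 211.2360° ≈ 211.2°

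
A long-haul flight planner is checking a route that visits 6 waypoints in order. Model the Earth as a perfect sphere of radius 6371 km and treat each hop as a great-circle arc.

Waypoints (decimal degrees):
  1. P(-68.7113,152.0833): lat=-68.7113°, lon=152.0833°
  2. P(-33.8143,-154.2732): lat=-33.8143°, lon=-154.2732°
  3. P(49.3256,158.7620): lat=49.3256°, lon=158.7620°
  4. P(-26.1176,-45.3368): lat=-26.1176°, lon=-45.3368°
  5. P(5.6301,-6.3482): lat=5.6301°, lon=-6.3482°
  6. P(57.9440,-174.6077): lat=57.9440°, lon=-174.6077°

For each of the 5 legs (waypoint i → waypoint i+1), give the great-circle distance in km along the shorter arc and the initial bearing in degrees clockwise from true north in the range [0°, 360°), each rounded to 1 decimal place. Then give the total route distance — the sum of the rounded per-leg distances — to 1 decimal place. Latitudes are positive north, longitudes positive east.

Leg 1: dist=5091.1 km, bearing=69.0°
Leg 2: dist=10342.3 km, bearing=331.5°
Leg 3: dist=16705.4 km, bearing=47.6°
Leg 4: dist=5488.2 km, bearing=55.6°
Leg 5: dist=12867.6 km, bearing=353.1°
Total: 50494.6 km

Leg 1: φ1=-1.1992384, φ2=-0.5901709, Δφ=0.6090675, Δλ=-5.3469296 rad; a=sin²(Δφ/2)+cosφ1·cosφ2·sin²(Δλ/2)=0.1513244873; c=2·atan2(√a, √(1-a))=0.799101426; dist=6371·c=5091.075 ≈ 5091.1 km; running total=5091.1 km
Leg 1 bearing: y=sinΔλ·cosφ2=0.66911660, x=cosφ1·sinφ2-sinφ1·cosφ2·cosΔλ=0.25687452; θ=atan2(y, x)=68.9982° ≈ 69.0°
Leg 2: φ1=-0.5901709, φ2=0.8608941, Δφ=1.4510650, Δλ=5.4634949 rad; a=sin²(Δφ/2)+cosφ1·cosφ2·sin²(Δλ/2)=0.5262564358; c=2·atan2(√a, √(1-a))=1.623333363; dist=6371·c=10342.257 ≈ 10342.3 km; running total=15433.4 km
Leg 2 bearing: y=sinΔλ·cosφ2=-0.47639363, x=cosφ1·sinφ2-sinφ1·cosφ2·cosΔλ=0.87766253; θ=atan2(y, x)=-28.4930° <0 so +360° → 331.5070° ≈ 331.5°
Leg 3: φ1=0.8608941, φ2=-0.4558381, Δφ=-1.3167322, Δλ=-3.5621961 rad; a=sin²(Δφ/2)+cosφ1·cosφ2·sin²(Δλ/2)=0.9340375101; c=2·atan2(√a, √(1-a))=2.622107779; dist=6371·c=16705.449 ≈ 16705.4 km; running total=32138.8 km
Leg 3 bearing: y=sinΔλ·cosφ2=0.36661965, x=cosφ1·sinφ2-sinφ1·cosφ2·cosΔλ=0.33471748; θ=atan2(y, x)=47.6045° ≈ 47.6°
Leg 4: φ1=-0.4558381, φ2=0.0982638, Δφ=0.5541019, Δλ=0.6804794 rad; a=sin²(Δφ/2)+cosφ1·cosφ2·sin²(Δλ/2)=0.1743242238; c=2·atan2(√a, √(1-a))=0.861432022; dist=6371·c=5488.183 ≈ 5488.2 km; running total=37627.0 km
Leg 4 bearing: y=sinΔλ·cosφ2=0.62613065, x=cosφ1·sinφ2-sinφ1·cosφ2·cosΔλ=0.42860420; θ=atan2(y, x)=55.6073° ≈ 55.6°
Leg 5: φ1=0.0982638, φ2=1.0113136, Δφ=0.9130498, Δλ=-2.9366823 rad; a=sin²(Δφ/2)+cosφ1·cosφ2·sin²(Δλ/2)=0.7169949691; c=2·atan2(√a, √(1-a))=2.019713153; dist=6371·c=12867.592 ≈ 12867.6 km; running total=50494.6 km
Leg 5 bearing: y=sinΔλ·cosφ2=-0.10799627, x=cosφ1·sinφ2-sinφ1·cosφ2·cosΔλ=0.89442134; θ=atan2(y, x)=-6.8848° <0 so +360° → 353.1152° ≈ 353.1°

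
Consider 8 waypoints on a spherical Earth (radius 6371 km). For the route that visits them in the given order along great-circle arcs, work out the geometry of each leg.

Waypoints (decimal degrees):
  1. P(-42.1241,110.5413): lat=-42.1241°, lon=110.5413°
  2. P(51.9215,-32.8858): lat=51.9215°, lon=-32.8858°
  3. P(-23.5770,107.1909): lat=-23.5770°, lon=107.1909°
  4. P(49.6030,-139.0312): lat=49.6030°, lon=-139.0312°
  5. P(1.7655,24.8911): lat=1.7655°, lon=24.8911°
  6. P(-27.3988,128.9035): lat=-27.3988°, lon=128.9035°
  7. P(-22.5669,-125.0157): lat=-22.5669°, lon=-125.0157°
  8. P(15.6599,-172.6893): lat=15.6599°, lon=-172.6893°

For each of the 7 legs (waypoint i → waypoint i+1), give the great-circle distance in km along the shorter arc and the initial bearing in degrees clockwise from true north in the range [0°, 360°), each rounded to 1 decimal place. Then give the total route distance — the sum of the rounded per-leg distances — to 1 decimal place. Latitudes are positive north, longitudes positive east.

Leg 1: φ1=-0.7352042, φ2=0.9062011, Δφ=1.6414054, Δλ=-2.5032751 rad; a=sin²(Δφ/2)+cosφ1·cosφ2·sin²(Δλ/2)=0.9476734299; c=2·atan2(√a, √(1-a))=2.680005734; dist=6371·c=17074.317 ≈ 17074.3 km; running total=17074.3 km
Leg 1 bearing: y=sinΔλ·cosφ2=-0.36748182, x=cosφ1·sinφ2-sinφ1·cosφ2·cosΔλ=0.25161700; θ=atan2(y, x)=-55.6003° <0 so +360° → 304.3997° ≈ 304.4°
Leg 2: φ1=0.9062011, φ2=-0.4114963, Δφ=-1.3176974, Δλ=2.4447996 rad; a=sin²(Δφ/2)+cosφ1·cosφ2·sin²(Δλ/2)=0.8741749190; c=2·atan2(√a, √(1-a))=2.416367112; dist=6371·c=15394.675 ≈ 15394.7 km; running total=32469.0 km
Leg 2 bearing: y=sinΔλ·cosφ2=0.58818946, x=cosφ1·sinφ2-sinφ1·cosφ2·cosΔλ=0.30660345; θ=atan2(y, x)=62.4685° ≈ 62.5°
Leg 3: φ1=-0.4114963, φ2=0.8657357, Δφ=1.2772319, Δλ=-4.2973863 rad; a=sin²(Δφ/2)+cosφ1·cosφ2·sin²(Δλ/2)=0.7720514644; c=2·atan2(√a, √(1-a))=2.146115879; dist=6371·c=13672.904 ≈ 13672.9 km; running total=46141.9 km
Leg 3 bearing: y=sinΔλ·cosφ2=0.59306792, x=cosφ1·sinφ2-sinφ1·cosφ2·cosΔλ=0.59348332; θ=atan2(y, x)=44.9799° ≈ 45.0°
Leg 4: φ1=0.8657357, φ2=0.0308138, Δφ=-0.8349219, Δλ=2.8609839 rad; a=sin²(Δφ/2)+cosφ1·cosφ2·sin²(Δλ/2)=0.7994864271; c=2·atan2(√a, √(1-a))=2.213014121; dist=6371·c=14099.113 ≈ 14099.1 km; running total=60241.0 km
Leg 4 bearing: y=sinΔλ·cosφ2=0.27680922, x=cosφ1·sinφ2-sinφ1·cosφ2·cosΔλ=0.75140413; θ=atan2(y, x)=20.2233° ≈ 20.2°
Leg 5: φ1=0.0308138, φ2=-0.4781993, Δφ=-0.5090131, Δλ=1.8153588 rad; a=sin²(Δφ/2)+cosφ1·cosφ2·sin²(Δλ/2)=0.6145231888; c=2·atan2(√a, √(1-a))=1.801894230; dist=6371·c=11479.868 ≈ 11479.9 km; running total=71720.9 km
Leg 5 bearing: y=sinΔλ·cosφ2=0.86140632, x=cosφ1·sinφ2-sinφ1·cosφ2·cosΔλ=-0.45333972; θ=atan2(y, x)=117.7569° ≈ 117.8°
Leg 6: φ1=-0.4781993, φ2=-0.3938667, Δφ=0.0843326, Δλ=-4.4317261 rad; a=sin²(Δφ/2)+cosφ1·cosφ2·sin²(Δλ/2)=0.5252456756; c=2·atan2(√a, √(1-a))=1.621309156; dist=6371·c=10329.361 ≈ 10329.4 km; running total=82050.3 km
Leg 6 bearing: y=sinΔλ·cosφ2=0.88730005, x=cosφ1·sinφ2-sinφ1·cosφ2·cosΔλ=-0.45842038; θ=atan2(y, x)=117.3230° ≈ 117.3°
Leg 7: φ1=-0.3938667, φ2=0.2733168, Δφ=0.6671835, Δλ=-0.8320613 rad; a=sin²(Δφ/2)+cosφ1·cosφ2·sin²(Δλ/2)=0.2524360430; c=2·atan2(√a, √(1-a))=1.052814274; dist=6371·c=6707.480 ≈ 6707.5 km; running total=88757.8 km
Leg 7 bearing: y=sinΔλ·cosφ2=-0.71187799, x=cosφ1·sinφ2-sinφ1·cosφ2·cosΔλ=0.49807437; θ=atan2(y, x)=-55.0210° <0 so +360° → 304.9790° ≈ 305.0°

Leg 1: dist=17074.3 km, bearing=304.4°
Leg 2: dist=15394.7 km, bearing=62.5°
Leg 3: dist=13672.9 km, bearing=45.0°
Leg 4: dist=14099.1 km, bearing=20.2°
Leg 5: dist=11479.9 km, bearing=117.8°
Leg 6: dist=10329.4 km, bearing=117.3°
Leg 7: dist=6707.5 km, bearing=305.0°
Total: 88757.8 km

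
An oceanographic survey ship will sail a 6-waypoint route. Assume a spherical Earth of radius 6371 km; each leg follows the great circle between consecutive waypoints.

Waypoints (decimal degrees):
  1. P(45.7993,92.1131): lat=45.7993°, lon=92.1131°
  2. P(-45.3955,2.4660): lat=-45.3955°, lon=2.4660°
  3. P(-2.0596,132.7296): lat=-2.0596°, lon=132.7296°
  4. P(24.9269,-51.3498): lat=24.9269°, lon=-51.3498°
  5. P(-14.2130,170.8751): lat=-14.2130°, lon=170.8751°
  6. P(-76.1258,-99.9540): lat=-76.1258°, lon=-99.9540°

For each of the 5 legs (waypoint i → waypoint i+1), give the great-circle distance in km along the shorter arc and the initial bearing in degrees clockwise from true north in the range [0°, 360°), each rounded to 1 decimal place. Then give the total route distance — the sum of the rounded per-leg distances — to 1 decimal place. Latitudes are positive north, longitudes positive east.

Leg 1: φ1=0.7993486, φ2=-0.7923009, Δφ=-1.5916495, Δλ=-1.5646371 rad; a=sin²(Δφ/2)+cosφ1·cosφ2·sin²(Δλ/2)=0.7536990508; c=2·atan2(√a, √(1-a))=2.102958970; dist=6371·c=13397.952 ≈ 13398.0 km; running total=13398.0 km
Leg 1 bearing: y=sinΔλ·cosφ2=-0.70219565, x=cosφ1·sinφ2-sinφ1·cosφ2·cosΔλ=-0.49946815; θ=atan2(y, x)=-125.4240° <0 so +360° → 234.5760° ≈ 234.6°
Leg 2: φ1=-0.7923009, φ2=-0.0359468, Δφ=0.7563541, Δλ=2.2735287 rad; a=sin²(Δφ/2)+cosφ1·cosφ2·sin²(Δλ/2)=0.7139802525; c=2·atan2(√a, √(1-a))=2.013031311; dist=6371·c=12825.022 ≈ 12825.0 km; running total=26223.0 km
Leg 2 bearing: y=sinΔλ·cosφ2=0.76258612, x=cosφ1·sinφ2-sinφ1·cosφ2·cosΔλ=-0.48508991; θ=atan2(y, x)=122.4609° ≈ 122.5°
Leg 3: φ1=-0.0359468, φ2=0.4350565, Δφ=0.4710033, Δλ=-3.2127916 rad; a=sin²(Δφ/2)+cosφ1·cosφ2·sin²(Δλ/2)=0.9595556291; c=2·atan2(√a, √(1-a))=2.736615143; dist=6371·c=17434.975 ≈ 17435.0 km; running total=43658.0 km
Leg 3 bearing: y=sinΔλ·cosφ2=0.06451197, x=cosφ1·sinφ2-sinφ1·cosφ2·cosΔλ=0.38868072; θ=atan2(y, x)=9.4239° ≈ 9.4°
Leg 4: φ1=0.4350565, φ2=-0.2480636, Δφ=-0.6831201, Δλ=3.8785562 rad; a=sin²(Δφ/2)+cosφ1·cosφ2·sin²(Δλ/2)=0.8772278161; c=2·atan2(√a, √(1-a))=2.425620665; dist=6371·c=15453.629 ≈ 15453.6 km; running total=59111.6 km
Leg 4 bearing: y=sinΔλ·cosφ2=-0.65147103, x=cosφ1·sinφ2-sinφ1·cosφ2·cosΔλ=0.07988868; θ=atan2(y, x)=-83.0088° <0 so +360° → 276.9912° ≈ 277.0°
Leg 5: φ1=-0.2480636, φ2=-1.3286459, Δφ=-1.0805822, Δλ=-4.7268595 rad; a=sin²(Δφ/2)+cosφ1·cosφ2·sin²(Δλ/2)=0.3791362306; c=2·atan2(√a, √(1-a))=1.326650533; dist=6371·c=8452.091 ≈ 8452.1 km; running total=67563.7 km
Leg 5 bearing: y=sinΔλ·cosφ2=0.23976580, x=cosφ1·sinφ2-sinφ1·cosφ2·cosΔλ=-0.94025537; θ=atan2(y, x)=165.6944° ≈ 165.7°

Leg 1: dist=13398.0 km, bearing=234.6°
Leg 2: dist=12825.0 km, bearing=122.5°
Leg 3: dist=17435.0 km, bearing=9.4°
Leg 4: dist=15453.6 km, bearing=277.0°
Leg 5: dist=8452.1 km, bearing=165.7°
Total: 67563.7 km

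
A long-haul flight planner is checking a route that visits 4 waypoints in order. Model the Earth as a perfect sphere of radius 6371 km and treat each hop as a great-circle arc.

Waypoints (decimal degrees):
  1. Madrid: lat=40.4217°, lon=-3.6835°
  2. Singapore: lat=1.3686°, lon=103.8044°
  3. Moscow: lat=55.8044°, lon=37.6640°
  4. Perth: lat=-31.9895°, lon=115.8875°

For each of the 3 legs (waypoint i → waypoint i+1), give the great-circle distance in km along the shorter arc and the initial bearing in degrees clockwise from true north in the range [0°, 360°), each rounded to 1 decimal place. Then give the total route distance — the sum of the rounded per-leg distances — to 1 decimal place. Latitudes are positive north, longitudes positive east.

Leg 1: φ1=0.7054918, φ2=0.0238866, Δφ=-0.6816052, Δλ=1.8760178 rad; a=sin²(Δφ/2)+cosφ1·cosφ2·sin²(Δλ/2)=0.6066098878; c=2·atan2(√a, √(1-a))=1.785665668; dist=6371·c=11376.476 ≈ 11376.5 km; running total=11376.5 km
Leg 1 bearing: y=sinΔλ·cosφ2=0.95350835, x=cosφ1·sinφ2-sinφ1·cosφ2·cosΔλ=0.21297689; θ=atan2(y, x)=77.4090° ≈ 77.4°
Leg 2: φ1=0.0238866, φ2=0.9739705, Δφ=0.9500839, Δλ=-1.1543677 rad; a=sin²(Δφ/2)+cosφ1·cosφ2·sin²(Δλ/2)=0.3764871612; c=2·atan2(√a, √(1-a))=1.321186726; dist=6371·c=8417.281 ≈ 8417.3 km; running total=19793.8 km
Leg 2 bearing: y=sinΔλ·cosφ2=-0.51398931, x=cosφ1·sinφ2-sinφ1·cosφ2·cosΔλ=0.82145804; θ=atan2(y, x)=-32.0344° <0 so +360° → 327.9656° ≈ 328.0°
Leg 3: φ1=0.9739705, φ2=-0.5583221, Δφ=-1.5322926, Δλ=1.3652576 rad; a=sin²(Δφ/2)+cosφ1·cosφ2·sin²(Δλ/2)=0.6704467964; c=2·atan2(√a, √(1-a))=1.918663588; dist=6371·c=12223.806 ≈ 12223.8 km; running total=32017.6 km
Leg 3 bearing: y=sinΔλ·cosφ2=0.83029274, x=cosφ1·sinφ2-sinφ1·cosφ2·cosΔλ=-0.44091442; θ=atan2(y, x)=117.9699° ≈ 118.0°

Leg 1: dist=11376.5 km, bearing=77.4°
Leg 2: dist=8417.3 km, bearing=328.0°
Leg 3: dist=12223.8 km, bearing=118.0°
Total: 32017.6 km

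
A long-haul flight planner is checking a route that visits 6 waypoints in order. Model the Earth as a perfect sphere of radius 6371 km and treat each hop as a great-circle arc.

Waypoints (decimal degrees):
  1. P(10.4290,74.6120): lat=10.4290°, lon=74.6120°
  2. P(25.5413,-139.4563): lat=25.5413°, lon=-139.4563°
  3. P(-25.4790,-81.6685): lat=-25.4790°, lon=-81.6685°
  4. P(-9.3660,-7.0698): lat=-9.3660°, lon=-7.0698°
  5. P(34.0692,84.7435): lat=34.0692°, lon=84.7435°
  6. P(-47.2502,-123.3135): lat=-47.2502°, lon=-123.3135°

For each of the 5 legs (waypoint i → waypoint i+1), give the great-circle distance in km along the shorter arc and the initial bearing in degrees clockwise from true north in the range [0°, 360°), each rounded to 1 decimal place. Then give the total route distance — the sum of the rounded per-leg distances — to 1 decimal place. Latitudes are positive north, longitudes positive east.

Leg 1: φ1=0.1820204, φ2=0.4457798, Δφ=0.2637594, Δλ=-3.7361967 rad; a=sin²(Δφ/2)+cosφ1·cosφ2·sin²(Δλ/2)=0.8285113781; c=2·atan2(√a, √(1-a))=2.287658981; dist=6371·c=14574.675 ≈ 14574.7 km; running total=14574.7 km
Leg 1 bearing: y=sinΔλ·cosφ2=0.50543695, x=cosφ1·sinφ2-sinφ1·cosφ2·cosΔλ=0.55933406; θ=atan2(y, x)=42.1022° ≈ 42.1°
Leg 2: φ1=0.4457798, φ2=-0.4446924, Δφ=-0.8904722, Δλ=1.0085874 rad; a=sin²(Δφ/2)+cosφ1·cosφ2·sin²(Δλ/2)=0.3756454445; c=2·atan2(√a, √(1-a))=1.319449067; dist=6371·c=8406.210 ≈ 8406.2 km; running total=22980.9 km
Leg 2 bearing: y=sinΔλ·cosφ2=0.76379252, x=cosφ1·sinφ2-sinφ1·cosφ2·cosΔλ=-0.59562132; θ=atan2(y, x)=127.9478° ≈ 127.9°
Leg 3: φ1=-0.4446924, φ2=-0.1634675, Δφ=0.2812249, Δλ=1.3019929 rad; a=sin²(Δφ/2)+cosφ1·cosφ2·sin²(Δλ/2)=0.3467198448; c=2·atan2(√a, √(1-a))=1.259219092; dist=6371·c=8022.485 ≈ 8022.5 km; running total=31003.4 km
Leg 3 bearing: y=sinΔλ·cosφ2=0.95123701, x=cosφ1·sinφ2-sinφ1·cosφ2·cosΔλ=-0.03418946; θ=atan2(y, x)=92.0584° ≈ 92.1°
Leg 4: φ1=-0.1634675, φ2=0.5946197, Δφ=0.7580873, Δλ=1.6024444 rad; a=sin²(Δφ/2)+cosφ1·cosφ2·sin²(Δλ/2)=0.5585142188; c=2·atan2(√a, √(1-a))=1.688093554; dist=6371·c=10754.844 ≈ 10754.8 km; running total=41758.2 km
Leg 4 bearing: y=sinΔλ·cosφ2=0.82794678, x=cosφ1·sinφ2-sinφ1·cosφ2·cosΔλ=0.54846009; θ=atan2(y, x)=56.4782° ≈ 56.5°
Leg 5: φ1=0.5946197, φ2=-0.8246716, Δφ=-1.4192913, Δλ=-3.6312797 rad; a=sin²(Δφ/2)+cosφ1·cosφ2·sin²(Δλ/2)=0.9537871365; c=2·atan2(√a, √(1-a))=2.708266798; dist=6371·c=17254.368 ≈ 17254.4 km; running total=59012.6 km
Leg 5 bearing: y=sinΔλ·cosφ2=0.31927253, x=cosφ1·sinφ2-sinφ1·cosφ2·cosΔλ=-0.27271595; θ=atan2(y, x)=130.5033° ≈ 130.5°

Leg 1: dist=14574.7 km, bearing=42.1°
Leg 2: dist=8406.2 km, bearing=127.9°
Leg 3: dist=8022.5 km, bearing=92.1°
Leg 4: dist=10754.8 km, bearing=56.5°
Leg 5: dist=17254.4 km, bearing=130.5°
Total: 59012.6 km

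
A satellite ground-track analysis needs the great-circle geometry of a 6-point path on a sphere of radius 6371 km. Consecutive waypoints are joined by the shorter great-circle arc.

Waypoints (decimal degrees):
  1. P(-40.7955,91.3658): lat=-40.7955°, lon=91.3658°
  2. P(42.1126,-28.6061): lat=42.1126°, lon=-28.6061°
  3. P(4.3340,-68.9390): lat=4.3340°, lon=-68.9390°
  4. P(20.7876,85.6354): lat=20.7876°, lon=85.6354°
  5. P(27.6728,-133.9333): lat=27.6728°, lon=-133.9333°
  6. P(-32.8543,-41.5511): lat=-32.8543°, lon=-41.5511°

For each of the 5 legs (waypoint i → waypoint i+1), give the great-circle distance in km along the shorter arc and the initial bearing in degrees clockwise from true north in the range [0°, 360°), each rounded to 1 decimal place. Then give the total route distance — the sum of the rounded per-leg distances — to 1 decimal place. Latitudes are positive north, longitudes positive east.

Leg 1: φ1=-0.7120158, φ2=0.7350035, Δφ=1.4470193, Δλ=-2.0939047 rad; a=sin²(Δφ/2)+cosφ1·cosφ2·sin²(Δλ/2)=0.8593489930; c=2·atan2(√a, √(1-a))=2.372724296; dist=6371·c=15116.626 ≈ 15116.6 km; running total=15116.6 km
Leg 1 bearing: y=sinΔλ·cosφ2=-0.64262406, x=cosφ1·sinφ2-sinφ1·cosφ2·cosΔλ=0.26553252; θ=atan2(y, x)=-67.5496° <0 so +360° → 292.4504° ≈ 292.5°
Leg 2: φ1=0.7350035, φ2=0.0756426, Δφ=-0.6593610, Δλ=-0.7039419 rad; a=sin²(Δφ/2)+cosφ1·cosφ2·sin²(Δλ/2)=0.1927234305; c=2·atan2(√a, √(1-a))=0.908976938; dist=6371·c=5791.092 ≈ 5791.1 km; running total=20907.7 km
Leg 2 bearing: y=sinΔλ·cosφ2=-0.64537684, x=cosφ1·sinφ2-sinφ1·cosφ2·cosΔλ=-0.45366637; θ=atan2(y, x)=-125.1052° <0 so +360° → 234.8948° ≈ 234.9°
Leg 3: φ1=0.0756426, φ2=0.3628121, Δφ=0.2871695, Δλ=2.6978322 rad; a=sin²(Δφ/2)+cosφ1·cosφ2·sin²(Δλ/2)=0.9075582073; c=2·atan2(√a, √(1-a))=2.523726452; dist=6371·c=16078.661 ≈ 16078.7 km; running total=36986.4 km
Leg 3 bearing: y=sinΔλ·cosφ2=0.40138983, x=cosφ1·sinφ2-sinφ1·cosφ2·cosΔλ=0.41769778; θ=atan2(y, x)=43.8594° ≈ 43.9°
Leg 4: φ1=0.3628121, φ2=0.4829815, Δφ=0.1201694, Δλ=-3.8321967 rad; a=sin²(Δφ/2)+cosφ1·cosφ2·sin²(Δλ/2)=0.7367096086; c=2·atan2(√a, √(1-a))=2.063964855; dist=6371·c=13149.520 ≈ 13149.5 km; running total=50135.9 km
Leg 4 bearing: y=sinΔλ·cosφ2=0.56413888, x=cosφ1·sinφ2-sinφ1·cosφ2·cosΔλ=0.67647732; θ=atan2(y, x)=39.8259° ≈ 39.8°
Leg 5: φ1=0.4829815, φ2=-0.5734157, Δφ=-1.0563972, Δλ=1.6123736 rad; a=sin²(Δφ/2)+cosφ1·cosφ2·sin²(Δλ/2)=0.6414369430; c=2·atan2(√a, √(1-a))=1.857585380; dist=6371·c=11834.676 ≈ 11834.7 km; running total=61970.6 km
Leg 5 bearing: y=sinΔλ·cosφ2=0.83932686, x=cosφ1·sinφ2-sinφ1·cosφ2·cosΔλ=-0.46423355; θ=atan2(y, x)=118.9471° ≈ 118.9°

Leg 1: dist=15116.6 km, bearing=292.5°
Leg 2: dist=5791.1 km, bearing=234.9°
Leg 3: dist=16078.7 km, bearing=43.9°
Leg 4: dist=13149.5 km, bearing=39.8°
Leg 5: dist=11834.7 km, bearing=118.9°
Total: 61970.6 km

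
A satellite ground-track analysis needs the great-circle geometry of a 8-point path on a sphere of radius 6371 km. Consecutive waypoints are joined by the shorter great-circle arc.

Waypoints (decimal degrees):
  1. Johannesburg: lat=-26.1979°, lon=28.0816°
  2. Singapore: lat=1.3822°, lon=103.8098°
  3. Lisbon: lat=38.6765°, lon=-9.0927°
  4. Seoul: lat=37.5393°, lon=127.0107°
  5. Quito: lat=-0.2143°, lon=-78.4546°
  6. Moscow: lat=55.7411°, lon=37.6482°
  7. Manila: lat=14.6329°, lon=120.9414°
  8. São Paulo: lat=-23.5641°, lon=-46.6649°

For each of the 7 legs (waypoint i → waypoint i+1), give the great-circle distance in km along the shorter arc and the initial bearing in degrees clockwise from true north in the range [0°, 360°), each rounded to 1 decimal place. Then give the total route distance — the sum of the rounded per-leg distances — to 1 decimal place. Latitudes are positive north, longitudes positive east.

Leg 1: φ1=-0.4572396, φ2=0.0241239, Δφ=0.4813636, Δλ=1.3217064 rad; a=sin²(Δφ/2)+cosφ1·cosφ2·sin²(Δλ/2)=0.3947577173; c=2·atan2(√a, √(1-a))=1.358725724; dist=6371·c=8656.442 ≈ 8656.4 km; running total=8656.4 km
Leg 1 bearing: y=sinΔλ·cosφ2=0.96885519, x=cosφ1·sinφ2-sinφ1·cosφ2·cosΔλ=0.13044485; θ=atan2(y, x)=82.3319° ≈ 82.3°
Leg 2: φ1=0.0241239, φ2=0.6750323, Δφ=0.6509083, Δλ=-1.9705204 rad; a=sin²(Δφ/2)+cosφ1·cosφ2·sin²(Δλ/2)=0.6443263865; c=2·atan2(√a, √(1-a))=1.863615743; dist=6371·c=11873.096 ≈ 11873.1 km; running total=20529.5 km
Leg 2 bearing: y=sinΔλ·cosφ2=-0.71914402, x=cosφ1·sinφ2-sinφ1·cosφ2·cosΔλ=0.63206919; θ=atan2(y, x)=-48.6872° <0 so +360° → 311.3128° ≈ 311.3°
Leg 3: φ1=0.6750323, φ2=0.6551844, Δφ=-0.0198479, Δλ=2.3754525 rad; a=sin²(Δφ/2)+cosφ1·cosφ2·sin²(Δλ/2)=0.5326513293; c=2·atan2(√a, √(1-a))=1.636145488; dist=6371·c=10423.883 ≈ 10423.9 km; running total=30953.4 km
Leg 3 bearing: y=sinΔλ·cosφ2=0.54978909, x=cosφ1·sinφ2-sinφ1·cosφ2·cosΔλ=0.83274697; θ=atan2(y, x)=33.4332° ≈ 33.4°
Leg 4: φ1=0.6551844, φ2=-0.0037402, Δφ=-0.6589246, Δλ=-3.5860460 rad; a=sin²(Δφ/2)+cosφ1·cosφ2·sin²(Δλ/2)=0.8590862735; c=2·atan2(√a, √(1-a))=2.371968914; dist=6371·c=15111.814 ≈ 15111.8 km; running total=46065.2 km
Leg 4 bearing: y=sinΔλ·cosφ2=0.42996138, x=cosφ1·sinφ2-sinφ1·cosφ2·cosΔλ=0.54713929; θ=atan2(y, x)=38.1615° ≈ 38.2°
Leg 5: φ1=-0.0037402, φ2=0.9728657, Δφ=0.9766060, Δλ=2.0263761 rad; a=sin²(Δφ/2)+cosφ1·cosφ2·sin²(Δλ/2)=0.6253853496; c=2·atan2(√a, √(1-a))=1.824272639; dist=6371·c=11622.441 ≈ 11622.4 km; running total=57687.6 km
Leg 5 bearing: y=sinΔλ·cosφ2=0.50551754, x=cosφ1·sinφ2-sinφ1·cosφ2·cosΔλ=0.82557015; θ=atan2(y, x)=31.4802° ≈ 31.5°
Leg 6: φ1=0.9728657, φ2=0.2553923, Δφ=-0.7174734, Δλ=1.4537406 rad; a=sin²(Δφ/2)+cosφ1·cosφ2·sin²(Δλ/2)=0.3637965623; c=2·atan2(√a, √(1-a))=1.294902702; dist=6371·c=8249.825 ≈ 8249.8 km; running total=65937.4 km
Leg 6 bearing: y=sinΔλ·cosφ2=0.96094303, x=cosφ1·sinφ2-sinφ1·cosφ2·cosΔλ=0.04881586; θ=atan2(y, x)=87.0919° ≈ 87.1°
Leg 7: φ1=0.2553923, φ2=-0.4112711, Δφ=-0.6666634, Δλ=-2.9252818 rad; a=sin²(Δφ/2)+cosφ1·cosφ2·sin²(Δλ/2)=0.9836037315; c=2·atan2(√a, √(1-a))=2.884791773; dist=6371·c=18379.008 ≈ 18379.0 km; running total=84316.4 km
Leg 7 bearing: y=sinΔλ·cosφ2=-0.19673084, x=cosφ1·sinφ2-sinφ1·cosφ2·cosΔλ=-0.16064464; θ=atan2(y, x)=-129.2341° <0 so +360° → 230.7659° ≈ 230.8°

Leg 1: dist=8656.4 km, bearing=82.3°
Leg 2: dist=11873.1 km, bearing=311.3°
Leg 3: dist=10423.9 km, bearing=33.4°
Leg 4: dist=15111.8 km, bearing=38.2°
Leg 5: dist=11622.4 km, bearing=31.5°
Leg 6: dist=8249.8 km, bearing=87.1°
Leg 7: dist=18379.0 km, bearing=230.8°
Total: 84316.4 km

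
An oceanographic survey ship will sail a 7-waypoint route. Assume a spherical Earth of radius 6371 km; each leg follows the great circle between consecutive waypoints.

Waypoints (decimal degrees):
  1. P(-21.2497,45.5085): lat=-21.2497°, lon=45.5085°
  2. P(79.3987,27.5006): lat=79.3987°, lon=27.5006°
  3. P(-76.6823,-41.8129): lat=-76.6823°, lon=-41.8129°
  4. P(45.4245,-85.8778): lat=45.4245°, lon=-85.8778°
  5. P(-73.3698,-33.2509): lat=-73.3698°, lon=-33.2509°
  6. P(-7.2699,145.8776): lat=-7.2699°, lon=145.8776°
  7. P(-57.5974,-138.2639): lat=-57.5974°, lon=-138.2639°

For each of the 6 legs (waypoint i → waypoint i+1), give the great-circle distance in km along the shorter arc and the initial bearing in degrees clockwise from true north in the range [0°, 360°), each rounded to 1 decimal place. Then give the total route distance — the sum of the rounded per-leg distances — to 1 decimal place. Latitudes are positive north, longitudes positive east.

Leg 1: dist=11246.1 km, bearing=356.7°
Leg 2: dist=17825.6 km, bearing=219.8°
Leg 3: dist=13926.0 km, bearing=323.3°
Leg 4: dist=13799.0 km, bearing=164.1°
Leg 5: dist=11048.1 km, bearing=179.1°
Leg 6: dist=8485.0 km, bearing=147.7°
Total: 76329.8 km

Leg 1: φ1=-0.3708772, φ2=1.3857687, Δφ=1.7566460, Δλ=-0.3142971 rad; a=sin²(Δφ/2)+cosφ1·cosφ2·sin²(Δλ/2)=0.5965905113; c=2·atan2(√a, √(1-a))=1.765199538; dist=6371·c=11246.086 ≈ 11246.1 km; running total=11246.1 km
Leg 1 bearing: y=sinΔλ·cosφ2=-0.05687511, x=cosφ1·sinφ2-sinφ1·cosφ2·cosΔλ=0.97951330; θ=atan2(y, x)=-3.3231° <0 so +360° → 356.6769° ≈ 356.7°
Leg 2: φ1=1.3857687, φ2=-1.3383586, Δφ=-2.7241273, Δλ=-1.2097488 rad; a=sin²(Δφ/2)+cosφ1·cosφ2·sin²(Δλ/2)=0.9707637981; c=2·atan2(√a, √(1-a))=2.797932075; dist=6371·c=17825.625 ≈ 17825.6 km; running total=29071.7 km
Leg 2 bearing: y=sinΔλ·cosφ2=-0.21549905, x=cosφ1·sinφ2-sinφ1·cosφ2·cosΔλ=-0.25900954; θ=atan2(y, x)=-140.2391° <0 so +360° → 219.7609° ≈ 219.8°
Leg 3: φ1=-1.3383586, φ2=0.7928071, Δφ=2.1311657, Δλ=-0.7690776 rad; a=sin²(Δφ/2)+cosφ1·cosφ2·sin²(Δλ/2)=0.7885005164; c=2·atan2(√a, √(1-a))=2.185848375; dist=6371·c=13926.040 ≈ 13926.0 km; running total=42997.7 km
Leg 3 bearing: y=sinΔλ·cosφ2=-0.48811651, x=cosφ1·sinφ2-sinφ1·cosφ2·cosΔλ=0.65483745; θ=atan2(y, x)=-36.7009° <0 so +360° → 323.2991° ≈ 323.3°
Leg 4: φ1=0.7928071, φ2=-1.2805446, Δφ=-2.0733517, Δλ=0.9185127 rad; a=sin²(Δφ/2)+cosφ1·cosφ2·sin²(Δλ/2)=0.7803028298; c=2·atan2(√a, √(1-a))=2.165913346; dist=6371·c=13799.034 ≈ 13799.0 km; running total=56796.7 km
Leg 4 bearing: y=sinΔλ·cosφ2=0.22743785, x=cosφ1·sinφ2-sinφ1·cosφ2·cosΔλ=-0.79623698; θ=atan2(y, x)=164.0585° ≈ 164.1°
Leg 5: φ1=-1.2805446, φ2=-0.1268837, Δφ=1.1536609, Δλ=3.1263821 rad; a=sin²(Δφ/2)+cosφ1·cosφ2·sin²(Δλ/2)=0.5813047456; c=2·atan2(√a, √(1-a))=1.734131098; dist=6371·c=11048.149 ≈ 11048.1 km; running total=67844.8 km
Leg 5 bearing: y=sinΔλ·cosφ2=0.01508769, x=cosφ1·sinφ2-sinφ1·cosφ2·cosΔλ=-0.98657514; θ=atan2(y, x)=179.1238° ≈ 179.1°
Leg 6: φ1=-0.1268837, φ2=-1.0052643, Δφ=-0.8783806, Δλ=-4.9592047 rad; a=sin²(Δφ/2)+cosφ1·cosφ2·sin²(Δλ/2)=0.3816450697; c=2·atan2(√a, √(1-a))=1.331818259; dist=6371·c=8485.014 ≈ 8485.0 km; running total=76329.8 km
Leg 6 bearing: y=sinΔλ·cosφ2=0.51962588, x=cosφ1·sinφ2-sinφ1·cosφ2·cosΔλ=-0.82094908; θ=atan2(y, x)=147.6679° ≈ 147.7°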